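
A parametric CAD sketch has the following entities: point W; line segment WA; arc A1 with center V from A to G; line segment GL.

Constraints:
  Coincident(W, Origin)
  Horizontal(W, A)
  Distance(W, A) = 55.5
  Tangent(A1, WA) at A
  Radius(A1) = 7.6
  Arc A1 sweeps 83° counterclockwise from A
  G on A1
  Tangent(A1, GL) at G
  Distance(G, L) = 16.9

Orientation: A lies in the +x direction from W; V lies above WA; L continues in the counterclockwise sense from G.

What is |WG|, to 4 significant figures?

63.40

Tangency of A1 to WA means the radius VA is perpendicular to WA, so V = A + (0, 7.6) = (55.50, 7.600). On A1, A sits at bearing -90° from V; an 83° counterclockwise sweep puts G at bearing -7°, so G = V + 7.6·(cos -7°, sin -7°) = (63.04, 6.674). Then |WG| = |G − W| = 63.40.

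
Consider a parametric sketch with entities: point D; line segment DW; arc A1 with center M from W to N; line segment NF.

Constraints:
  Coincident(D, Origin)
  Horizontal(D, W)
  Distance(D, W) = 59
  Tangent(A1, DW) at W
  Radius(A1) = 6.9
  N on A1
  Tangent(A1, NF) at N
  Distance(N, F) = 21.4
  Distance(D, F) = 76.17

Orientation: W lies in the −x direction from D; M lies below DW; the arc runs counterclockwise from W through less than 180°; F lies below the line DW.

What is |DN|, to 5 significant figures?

65.785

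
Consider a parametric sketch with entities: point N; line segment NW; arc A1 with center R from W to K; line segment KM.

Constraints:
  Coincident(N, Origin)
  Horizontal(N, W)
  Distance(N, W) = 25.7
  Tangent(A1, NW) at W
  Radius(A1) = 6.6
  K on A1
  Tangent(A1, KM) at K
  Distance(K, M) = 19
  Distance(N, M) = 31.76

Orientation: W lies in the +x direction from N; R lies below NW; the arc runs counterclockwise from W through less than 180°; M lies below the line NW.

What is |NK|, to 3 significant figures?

20.2

N is at the origin; NW is horizontal with |NW| = 25.7 and W on the +x side, so W = (25.7, 0.00). Since A1 is tangent to NW there, RW ⟂ NW, so R = W + (0, -6.6) = (25.7, -6.60). Since RK ⟂ KM (tangency), |RM| = √(6.6² + 19.0²) = 20.1 regardless of where K sits on A1. So M lies on both circle(N, 31.76) and circle(R, 20.1); the below-NW intersection is M = (18.9, -25.5). K is the foot of the tangent from M: K = (19.1, -6.53).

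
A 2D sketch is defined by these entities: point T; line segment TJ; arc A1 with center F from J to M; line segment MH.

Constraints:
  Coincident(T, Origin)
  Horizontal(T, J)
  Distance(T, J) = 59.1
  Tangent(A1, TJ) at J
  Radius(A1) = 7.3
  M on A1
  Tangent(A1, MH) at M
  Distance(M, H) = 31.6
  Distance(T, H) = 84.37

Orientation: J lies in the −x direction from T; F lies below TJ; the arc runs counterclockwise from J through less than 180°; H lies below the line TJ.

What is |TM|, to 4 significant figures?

66.10

Checks: T.y = 0.00, J.y = 0.00 ✓; |FM| = 7.300 ✓; ∠(FM, MH) = 90.00° ✓; |MH| = 31.60 ✓; |TH| = 84.37 ✓.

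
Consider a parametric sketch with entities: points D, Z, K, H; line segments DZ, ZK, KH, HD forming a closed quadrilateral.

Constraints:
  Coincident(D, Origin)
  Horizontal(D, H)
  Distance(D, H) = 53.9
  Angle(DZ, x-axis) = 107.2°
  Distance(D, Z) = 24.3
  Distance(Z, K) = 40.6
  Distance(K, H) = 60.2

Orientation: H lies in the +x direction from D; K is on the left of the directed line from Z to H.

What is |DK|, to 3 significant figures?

55.8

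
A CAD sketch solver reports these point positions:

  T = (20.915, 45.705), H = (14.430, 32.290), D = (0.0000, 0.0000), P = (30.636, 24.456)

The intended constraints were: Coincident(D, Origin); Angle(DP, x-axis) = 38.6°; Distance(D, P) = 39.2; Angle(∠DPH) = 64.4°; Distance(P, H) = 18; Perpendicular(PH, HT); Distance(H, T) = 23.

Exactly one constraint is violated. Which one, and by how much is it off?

Distance(H, T) = 23 — off by 8.10.

D = (0.00, 0.00) ✓; DP at 38.60° ✓; |DP| = 39.20 ✓; ∠DPH = 64.40° ✓; |PH| = 18.00 ✓; ∠(PH, HT) = 90.00° ✓; |HT| = 14.90 ✗.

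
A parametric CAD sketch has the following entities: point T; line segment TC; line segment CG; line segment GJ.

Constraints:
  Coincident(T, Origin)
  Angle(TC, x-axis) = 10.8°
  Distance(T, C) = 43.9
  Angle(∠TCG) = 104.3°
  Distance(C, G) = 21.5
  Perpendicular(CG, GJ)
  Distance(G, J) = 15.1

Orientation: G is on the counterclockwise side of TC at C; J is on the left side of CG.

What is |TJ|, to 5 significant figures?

42.415

T is at the origin; TC runs at 10.8° with length 43.9, so C = 43.9·(cos 10.8°, sin 10.8°) = (43.122, 8.2260). ∠TCG = 104.3°, so CG runs at 10.8° + (180° − 104.3°) = 86.500° from the x-axis; with |CG| = 21.5, G = C + 21.5·(cos 86.500°, sin 86.500°) = (44.435, 29.686). The perpendicularity gives GJ at right angles to CG; with |GJ| = 15.1 on the left of CG, J = G + 15.1·(-0.99813, 0.061049) = (29.363, 30.608). Then |TJ| = |J − T| = 42.415.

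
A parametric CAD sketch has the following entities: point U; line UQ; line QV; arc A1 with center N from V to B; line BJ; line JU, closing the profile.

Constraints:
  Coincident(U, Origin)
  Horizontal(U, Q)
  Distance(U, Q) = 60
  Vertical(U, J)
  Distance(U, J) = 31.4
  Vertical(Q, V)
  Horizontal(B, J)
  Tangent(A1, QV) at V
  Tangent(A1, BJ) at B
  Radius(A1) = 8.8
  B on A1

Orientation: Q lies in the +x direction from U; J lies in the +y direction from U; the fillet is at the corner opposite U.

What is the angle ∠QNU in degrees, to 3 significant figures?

87.5°

U is at the origin; UQ is horizontal with |UQ| = 60.0 and Q on the +x side, so Q = (60.0, 0.00). UJ is vertical with |UJ| = 31.4 and J on the +y side, so J = (0.00, 31.4). The virtual corner opposite U is at (60.0, 31.4). Since A1 is tangent to QV there, NV ⟂ QV and the tangent condition forces NB to be normal to BJ, with radius 8.8, so the center N sits 8.8 in from both sides at N = (51.2, 22.6). Then cos ∠QNU = NQ·NU / (|NQ||NU|), giving 87.5°.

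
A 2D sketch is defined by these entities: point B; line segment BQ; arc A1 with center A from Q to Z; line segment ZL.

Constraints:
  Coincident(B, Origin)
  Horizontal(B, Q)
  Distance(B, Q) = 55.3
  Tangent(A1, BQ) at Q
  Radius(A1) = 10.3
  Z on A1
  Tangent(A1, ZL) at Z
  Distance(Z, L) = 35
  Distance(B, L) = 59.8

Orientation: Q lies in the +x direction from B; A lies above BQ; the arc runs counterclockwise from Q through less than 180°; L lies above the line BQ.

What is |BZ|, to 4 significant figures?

65.42

Checks: |AZ| = 10.30 ✓; ∠(AZ, ZL) = 90.00° ✓; |ZL| = 35.00 ✓; |BL| = 59.80 ✓.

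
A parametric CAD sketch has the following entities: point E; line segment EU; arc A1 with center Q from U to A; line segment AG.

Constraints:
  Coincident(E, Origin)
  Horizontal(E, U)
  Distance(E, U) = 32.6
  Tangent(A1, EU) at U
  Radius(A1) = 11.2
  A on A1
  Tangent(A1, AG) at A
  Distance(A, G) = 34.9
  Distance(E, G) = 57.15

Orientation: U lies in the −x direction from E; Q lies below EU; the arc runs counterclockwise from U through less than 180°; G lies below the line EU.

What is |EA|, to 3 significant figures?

45.7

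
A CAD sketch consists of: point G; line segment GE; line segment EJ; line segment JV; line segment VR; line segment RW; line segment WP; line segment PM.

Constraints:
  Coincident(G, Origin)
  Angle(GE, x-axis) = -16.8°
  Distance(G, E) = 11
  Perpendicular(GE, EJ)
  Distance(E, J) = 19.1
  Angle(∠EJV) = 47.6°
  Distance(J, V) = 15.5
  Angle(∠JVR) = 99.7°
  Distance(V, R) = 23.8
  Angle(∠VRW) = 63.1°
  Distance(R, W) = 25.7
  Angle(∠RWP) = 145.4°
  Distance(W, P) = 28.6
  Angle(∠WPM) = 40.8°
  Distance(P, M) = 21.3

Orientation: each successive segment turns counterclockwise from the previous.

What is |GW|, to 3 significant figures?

27.6

G is at the origin; GE runs at -16.8° with length 11.0, so E = (10.5, -3.18). The perpendicularity gives EJ at right angles to GE, so EJ runs at 73.2°; with |EJ| = 19.1, J = (16.1, 15.1). ∠EJV = 47.6° gives JV at -154° from the x-axis; with |JV| = 15.5, V = (2.07, 8.41). ∠JVR = 99.7° gives VR at -74.1° from the x-axis; with |VR| = 23.8, R = (8.59, -14.5). ∠VRW = 63.1° gives RW at 42.8° from the x-axis; with |RW| = 25.7, W = (27.4, 2.98). Then |GW| = |W − G| = 27.6.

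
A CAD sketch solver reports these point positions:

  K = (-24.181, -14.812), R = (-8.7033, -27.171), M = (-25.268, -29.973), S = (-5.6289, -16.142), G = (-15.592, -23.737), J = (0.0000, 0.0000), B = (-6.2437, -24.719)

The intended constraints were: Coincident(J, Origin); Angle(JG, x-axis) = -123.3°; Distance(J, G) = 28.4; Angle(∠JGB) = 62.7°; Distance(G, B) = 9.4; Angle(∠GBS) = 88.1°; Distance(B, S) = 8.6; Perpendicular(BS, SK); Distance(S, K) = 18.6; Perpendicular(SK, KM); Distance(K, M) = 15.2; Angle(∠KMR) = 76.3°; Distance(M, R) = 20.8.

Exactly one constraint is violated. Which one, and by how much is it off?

Distance(M, R) = 20.8 — off by 4.00.

J = (0.00, 0.00) ✓; JG at -123.3° ✓; |JG| = 28.40 ✓; ∠JGB = 62.70° ✓; |GB| = 9.400 ✓; ∠GBS = 88.10° ✓; |BS| = 8.599 ✓; ∠(BS, SK) = 90.00° ✓; |SK| = 18.60 ✓; ∠(SK, KM) = 90.00° ✓; |KM| = 15.20 ✓; ∠KMR = 76.30° ✓; |MR| = 16.80 ✗.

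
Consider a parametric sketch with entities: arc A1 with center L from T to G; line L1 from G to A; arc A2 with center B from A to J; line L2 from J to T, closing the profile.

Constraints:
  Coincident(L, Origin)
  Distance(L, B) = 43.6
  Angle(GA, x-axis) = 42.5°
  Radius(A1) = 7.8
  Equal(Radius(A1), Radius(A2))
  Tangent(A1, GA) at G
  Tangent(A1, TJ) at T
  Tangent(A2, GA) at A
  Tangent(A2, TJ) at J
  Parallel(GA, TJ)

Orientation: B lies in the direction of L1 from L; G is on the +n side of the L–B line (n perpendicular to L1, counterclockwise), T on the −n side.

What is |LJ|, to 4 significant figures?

44.29

The slot axis is L1's direction at 42.5°, so u = (cos 42.5°, sin 42.5°) = (0.7373, 0.6756) and n = (−sin 42.5°, cos 42.5°) = (-0.6756, 0.7373). L is at the origin and B lies 43.6 along u from L, so B = 43.6·u = (32.15, 29.46). Tangency of A1 to both parallel lines with radius 7.8 puts G and T at L ± 7.8·n: G = (-5.270, 5.751), T = (5.270, -5.751). Equal radii place A and J the same way about B: A = B + 7.8·n = (26.88, 35.21), J = B − 7.8·n = (37.41, 23.70). Then |LJ| = |J − L| = 44.29.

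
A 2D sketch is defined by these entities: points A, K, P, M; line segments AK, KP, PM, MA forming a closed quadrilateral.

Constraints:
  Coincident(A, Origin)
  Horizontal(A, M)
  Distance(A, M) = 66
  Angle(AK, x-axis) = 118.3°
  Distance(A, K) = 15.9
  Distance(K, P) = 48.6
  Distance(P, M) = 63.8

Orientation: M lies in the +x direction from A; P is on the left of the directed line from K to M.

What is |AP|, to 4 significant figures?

55.74

Checks: |KP| = 48.60 ✓; |PM| = 63.80 ✓.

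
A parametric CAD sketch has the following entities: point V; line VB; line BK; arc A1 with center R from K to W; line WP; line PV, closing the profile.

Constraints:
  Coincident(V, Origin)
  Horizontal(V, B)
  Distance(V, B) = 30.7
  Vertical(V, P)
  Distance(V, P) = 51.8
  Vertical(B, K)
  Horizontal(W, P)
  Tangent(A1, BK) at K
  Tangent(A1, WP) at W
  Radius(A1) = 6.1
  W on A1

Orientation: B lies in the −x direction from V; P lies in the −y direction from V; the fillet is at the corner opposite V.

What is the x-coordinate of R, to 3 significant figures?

-24.6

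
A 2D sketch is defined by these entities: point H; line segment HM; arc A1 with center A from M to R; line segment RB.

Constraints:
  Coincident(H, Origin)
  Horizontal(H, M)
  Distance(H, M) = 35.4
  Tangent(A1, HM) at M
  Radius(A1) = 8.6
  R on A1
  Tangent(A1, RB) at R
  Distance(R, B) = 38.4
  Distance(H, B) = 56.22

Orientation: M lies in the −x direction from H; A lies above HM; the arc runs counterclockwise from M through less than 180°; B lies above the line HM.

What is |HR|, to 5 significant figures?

28.395

Checks: |AM| = 8.600 ✓; |AR| = 8.600 ✓; ∠(AR, RB) = 90.00° ✓; |RB| = 38.40 ✓; |HB| = 56.22 ✓.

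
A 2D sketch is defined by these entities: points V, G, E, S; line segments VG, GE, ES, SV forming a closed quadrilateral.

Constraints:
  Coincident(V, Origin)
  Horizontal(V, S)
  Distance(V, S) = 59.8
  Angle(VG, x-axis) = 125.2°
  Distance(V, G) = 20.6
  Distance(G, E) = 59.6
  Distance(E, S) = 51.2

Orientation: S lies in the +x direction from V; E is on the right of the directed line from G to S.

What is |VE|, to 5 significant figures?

39.020

V is at the origin; VS is horizontal with |VS| = 59.8 and S in +x, so S = (59.8, 0). VG runs at 125.2° with |VG| = 20.6, so G = (-11.875, 16.833). E is determined by |GE| = 59.6 and |ES| = 51.2 together: it lies at the intersection of circle(G, 59.6) and circle(S, 51.2). With |GS| = 73.625, the foot of the radical line on GS is 43.133 from G and the perpendicular offset is √(59.6² − 43.133²) = 41.130. Taking the right-of-GS solution: E = (20.712, -33.069).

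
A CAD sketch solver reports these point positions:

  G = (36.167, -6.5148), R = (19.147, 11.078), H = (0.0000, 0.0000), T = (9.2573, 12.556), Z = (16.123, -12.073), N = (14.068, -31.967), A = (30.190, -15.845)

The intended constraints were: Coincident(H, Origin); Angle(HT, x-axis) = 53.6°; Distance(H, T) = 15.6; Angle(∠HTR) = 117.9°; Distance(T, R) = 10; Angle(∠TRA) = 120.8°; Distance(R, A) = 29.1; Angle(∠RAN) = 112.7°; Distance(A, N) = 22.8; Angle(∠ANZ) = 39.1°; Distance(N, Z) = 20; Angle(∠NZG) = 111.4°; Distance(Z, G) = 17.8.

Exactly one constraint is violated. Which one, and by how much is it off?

Distance(Z, G) = 17.8 — off by 3.00.

H = (0.00, 0.00) ✓; HT at 53.60° ✓; |HT| = 15.60 ✓; ∠HTR = 117.9° ✓; |TR| = 10.00 ✓; ∠TRA = 120.8° ✓; |RA| = 29.10 ✓; ∠RAN = 112.7° ✓; |AN| = 22.80 ✓; ∠ANZ = 39.10° ✓; |NZ| = 20.00 ✓; ∠NZG = 111.4° ✓; |ZG| = 20.80 ✗.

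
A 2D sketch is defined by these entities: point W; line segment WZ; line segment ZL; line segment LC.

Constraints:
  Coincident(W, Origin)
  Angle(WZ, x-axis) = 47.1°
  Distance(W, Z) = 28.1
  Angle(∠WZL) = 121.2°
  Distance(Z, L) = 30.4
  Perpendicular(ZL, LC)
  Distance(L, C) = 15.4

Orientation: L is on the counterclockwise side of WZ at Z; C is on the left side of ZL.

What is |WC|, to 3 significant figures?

45.8

∠WZL = 121.2°, so ZL runs at 47.1° + (180° − 121.2°) = 106° from the x-axis; with |ZL| = 30.4, L = Z + 30.4·(cos 106°, sin 106°) = (10.8, 49.8). ZL ⟂ LC; with |LC| = 15.4 on the left of ZL, C = L + 15.4·(-0.962, -0.274) = (-4.01, 45.6). Then |WC| = |C − W| = 45.8.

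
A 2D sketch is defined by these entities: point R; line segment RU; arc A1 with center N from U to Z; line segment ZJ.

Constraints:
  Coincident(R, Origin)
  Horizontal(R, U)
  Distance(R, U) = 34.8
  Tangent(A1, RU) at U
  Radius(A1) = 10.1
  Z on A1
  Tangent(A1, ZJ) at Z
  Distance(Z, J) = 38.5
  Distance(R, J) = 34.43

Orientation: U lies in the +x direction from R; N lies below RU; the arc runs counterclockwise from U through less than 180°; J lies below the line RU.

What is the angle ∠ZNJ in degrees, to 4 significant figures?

75.30°

R is at the origin; R and U share the same y with |RU| = 34.8 and U on the +x side, so U = (34.80, 0.000). The tangent condition forces NU to be normal to RU, so N = U + (0, -10.1) = (34.80, -10.10). Since NZ ⟂ ZJ (tangency), |NJ| = √(10.1² + 38.5²) = 39.80 regardless of where Z sits on A1. So J lies on both circle(R, 34.43) and circle(N, 39.80); the below-RU intersection is J = (3.186, -34.28). Z is the foot of the tangent from J: Z = (26.83, -3.897).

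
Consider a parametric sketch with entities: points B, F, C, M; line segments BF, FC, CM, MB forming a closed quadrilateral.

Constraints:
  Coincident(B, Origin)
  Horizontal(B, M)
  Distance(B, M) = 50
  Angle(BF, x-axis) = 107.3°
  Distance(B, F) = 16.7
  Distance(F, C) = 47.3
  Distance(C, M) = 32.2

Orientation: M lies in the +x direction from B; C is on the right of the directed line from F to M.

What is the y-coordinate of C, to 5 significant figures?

-20.508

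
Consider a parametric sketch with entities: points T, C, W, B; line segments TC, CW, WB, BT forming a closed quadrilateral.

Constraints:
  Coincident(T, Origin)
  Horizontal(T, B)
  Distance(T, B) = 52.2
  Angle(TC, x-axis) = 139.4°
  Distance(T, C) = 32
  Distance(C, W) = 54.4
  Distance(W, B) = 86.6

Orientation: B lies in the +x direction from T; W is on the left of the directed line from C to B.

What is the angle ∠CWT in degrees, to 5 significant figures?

26.640°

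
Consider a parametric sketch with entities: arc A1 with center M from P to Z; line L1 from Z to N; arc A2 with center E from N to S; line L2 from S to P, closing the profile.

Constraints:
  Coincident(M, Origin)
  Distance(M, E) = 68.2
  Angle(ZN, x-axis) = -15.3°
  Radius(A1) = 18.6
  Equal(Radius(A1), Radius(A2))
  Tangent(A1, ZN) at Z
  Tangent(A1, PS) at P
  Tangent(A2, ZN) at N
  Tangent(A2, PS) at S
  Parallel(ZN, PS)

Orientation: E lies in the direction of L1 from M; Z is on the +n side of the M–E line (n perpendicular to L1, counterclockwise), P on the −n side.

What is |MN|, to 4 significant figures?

70.69

The slot axis is L1's direction at -15.3°, so u = (cos -15.3°, sin -15.3°) = (0.9646, -0.2639) and n = (−sin -15.3°, cos -15.3°) = (0.2639, 0.9646). M is at the origin and E lies 68.2 along u from M, so E = 68.2·u = (65.78, -18.00). Tangency of A1 to both parallel lines with radius 18.6 puts Z and P at M ± 18.6·n: Z = (4.908, 17.94), P = (-4.908, -17.94). Equal radii place N and S the same way about E: N = E + 18.6·n = (70.69, -0.05537), S = E − 18.6·n = (60.87, -35.94). Then |MN| = |N − M| = 70.69.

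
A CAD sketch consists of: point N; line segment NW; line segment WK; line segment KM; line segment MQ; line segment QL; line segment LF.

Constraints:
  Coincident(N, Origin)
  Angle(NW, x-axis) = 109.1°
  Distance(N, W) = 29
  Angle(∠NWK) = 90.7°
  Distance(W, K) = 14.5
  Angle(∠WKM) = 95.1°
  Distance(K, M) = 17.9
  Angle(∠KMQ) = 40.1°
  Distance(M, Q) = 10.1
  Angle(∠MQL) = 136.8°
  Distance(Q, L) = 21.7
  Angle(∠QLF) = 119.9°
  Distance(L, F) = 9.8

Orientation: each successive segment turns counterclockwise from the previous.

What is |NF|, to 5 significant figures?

48.190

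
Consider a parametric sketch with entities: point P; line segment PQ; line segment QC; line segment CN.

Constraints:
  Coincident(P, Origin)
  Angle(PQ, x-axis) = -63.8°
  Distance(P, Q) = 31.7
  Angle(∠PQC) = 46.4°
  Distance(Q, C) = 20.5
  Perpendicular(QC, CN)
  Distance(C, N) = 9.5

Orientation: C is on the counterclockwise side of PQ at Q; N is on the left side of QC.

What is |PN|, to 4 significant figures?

13.52

P is at the origin; PQ runs at -63.8° with length 31.7, so Q = 31.7·(cos -63.8°, sin -63.8°) = (14.00, -28.44). ∠PQC = 46.4°, so QC runs at -63.8° + (180° − 46.4°) = 69.80° from the x-axis; with |QC| = 20.5, C = Q + 20.5·(cos 69.80°, sin 69.80°) = (21.07, -9.204). QC is perpendicular to CN; with |CN| = 9.5 on the left of QC, N = C + 9.5·(-0.9385, 0.3453) = (12.16, -5.924). Then |PN| = |N − P| = 13.52.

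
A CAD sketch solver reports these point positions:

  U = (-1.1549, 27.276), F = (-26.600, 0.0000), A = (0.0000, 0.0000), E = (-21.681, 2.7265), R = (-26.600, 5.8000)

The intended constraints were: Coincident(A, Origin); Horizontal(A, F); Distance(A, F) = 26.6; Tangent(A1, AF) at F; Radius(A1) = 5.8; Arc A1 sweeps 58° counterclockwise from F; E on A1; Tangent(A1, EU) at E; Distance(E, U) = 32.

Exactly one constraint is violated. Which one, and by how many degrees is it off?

Tangent(A1, EU) at E — off by 7.90°.

A = (0.00, 0.00) ✓; A.y = 0.00, F.y = 0.00 ✓; |AF| = 26.60 ✓; ∠(RF, FA) = 90.00° ✓; |RF| = 5.800 ✓; bearing(R→E) − bearing(R→F) = 58.00° ✓; |RE| = 5.800 ✓; ∠(RE, EU) = 97.90° ✗; |EU| = 32.00 ✓.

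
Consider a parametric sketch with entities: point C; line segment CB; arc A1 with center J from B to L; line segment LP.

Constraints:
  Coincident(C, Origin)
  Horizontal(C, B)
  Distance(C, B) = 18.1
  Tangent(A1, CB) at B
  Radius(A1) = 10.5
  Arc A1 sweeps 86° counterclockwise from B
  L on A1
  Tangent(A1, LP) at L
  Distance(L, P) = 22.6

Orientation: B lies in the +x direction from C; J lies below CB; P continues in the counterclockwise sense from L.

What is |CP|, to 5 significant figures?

32.874

C is at the origin; C and B share the same y with |CB| = 18.1 and B on the +x side, so B = (18.100, 0.0000). The tangent condition forces JB to be normal to CB, so J = B + (0, -10.5) = (18.100, -10.500). On A1, B sits at bearing 90° from J; an 86° counterclockwise sweep puts L at bearing 176°, so L = J + 10.5·(cos 176°, sin 176°) = (7.6256, -9.7676). Tangency of A1 to LP means the radius JL is perpendicular to LP, so LP runs along (−sin 176°, cos 176°); with |LP| = 22.6, P = (6.0491, -32.313). Then |CP| = |P − C| = 32.874.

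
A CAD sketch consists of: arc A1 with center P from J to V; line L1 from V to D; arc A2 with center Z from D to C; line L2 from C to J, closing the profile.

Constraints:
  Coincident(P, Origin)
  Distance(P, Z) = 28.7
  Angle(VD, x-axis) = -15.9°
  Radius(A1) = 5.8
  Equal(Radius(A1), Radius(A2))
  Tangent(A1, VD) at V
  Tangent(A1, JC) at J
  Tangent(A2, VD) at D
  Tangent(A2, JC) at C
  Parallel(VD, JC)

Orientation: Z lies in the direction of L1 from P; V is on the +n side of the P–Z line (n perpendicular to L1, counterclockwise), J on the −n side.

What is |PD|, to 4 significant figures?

29.28

Tangency of A1 to both parallel lines with radius 5.8 puts V and J at P ± 5.8·n: V = (1.589, 5.578), J = (-1.589, -5.578). Equal radii place D and C the same way about Z: D = Z + 5.8·n = (29.19, -2.285), C = Z − 5.8·n = (26.01, -13.44). Then |PD| = |D − P| = 29.28.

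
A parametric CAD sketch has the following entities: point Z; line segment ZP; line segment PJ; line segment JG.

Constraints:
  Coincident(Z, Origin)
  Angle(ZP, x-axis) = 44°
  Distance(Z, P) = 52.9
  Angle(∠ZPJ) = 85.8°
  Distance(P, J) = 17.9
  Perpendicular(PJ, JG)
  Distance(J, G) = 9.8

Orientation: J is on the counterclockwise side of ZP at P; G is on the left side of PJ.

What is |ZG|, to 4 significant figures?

45.19

Z is at the origin; ZP runs at 44.0° with length 52.9, so P = 52.9·(cos 44.0°, sin 44.0°) = (38.05, 36.75). ∠ZPJ = 85.8°, so PJ runs at 44.0° + (180° − 85.8°) = 138.2° from the x-axis; with |PJ| = 17.9, J = P + 17.9·(cos 138.2°, sin 138.2°) = (24.71, 48.68). PJ ⟂ JG; with |JG| = 9.8 on the left of PJ, G = J + 9.8·(-0.6665, -0.7455) = (18.18, 41.37). Then |ZG| = |G − Z| = 45.19.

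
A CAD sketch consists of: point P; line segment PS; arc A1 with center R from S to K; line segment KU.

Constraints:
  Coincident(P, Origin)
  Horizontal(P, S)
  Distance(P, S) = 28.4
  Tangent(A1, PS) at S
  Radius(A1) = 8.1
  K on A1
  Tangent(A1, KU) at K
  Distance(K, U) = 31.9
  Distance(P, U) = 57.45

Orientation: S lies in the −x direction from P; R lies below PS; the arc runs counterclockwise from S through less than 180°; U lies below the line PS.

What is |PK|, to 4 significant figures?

36.80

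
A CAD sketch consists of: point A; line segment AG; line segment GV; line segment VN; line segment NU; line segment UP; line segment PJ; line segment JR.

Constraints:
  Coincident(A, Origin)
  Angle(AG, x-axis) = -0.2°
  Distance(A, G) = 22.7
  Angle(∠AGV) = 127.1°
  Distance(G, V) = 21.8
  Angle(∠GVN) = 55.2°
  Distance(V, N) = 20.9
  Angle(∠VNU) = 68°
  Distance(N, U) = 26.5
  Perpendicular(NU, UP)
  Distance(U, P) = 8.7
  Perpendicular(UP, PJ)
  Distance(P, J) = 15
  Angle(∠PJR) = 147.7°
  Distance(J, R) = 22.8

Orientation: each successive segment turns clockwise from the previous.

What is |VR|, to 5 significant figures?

27.677

A is at the origin; AG runs at -0.2° with length 22.7, so G = (22.700, -0.079238). ∠AGV = 127.1° gives GV at -53.100° from the x-axis; with |GV| = 21.8, V = (35.789, -17.512). ∠GVN = 55.2° gives VN at -177.90° from the x-axis; with |VN| = 20.9, N = (14.903, -18.278). ∠VNU = 68.0° gives NU at 70.100° from the x-axis; with |NU| = 26.5, U = (23.923, 6.6394). NU ⟂ UP, so UP runs at -19.900°; with |UP| = 8.7, P = (32.104, 3.6781). UP ⟂ PJ, so PJ runs at -109.90°; with |PJ| = 15.0, J = (26.998, -10.426). ∠PJR = 147.7° gives JR at -142.20° from the x-axis; with |JR| = 22.8, R = (8.9824, -24.400). Then |VR| = |R − V| = 27.677.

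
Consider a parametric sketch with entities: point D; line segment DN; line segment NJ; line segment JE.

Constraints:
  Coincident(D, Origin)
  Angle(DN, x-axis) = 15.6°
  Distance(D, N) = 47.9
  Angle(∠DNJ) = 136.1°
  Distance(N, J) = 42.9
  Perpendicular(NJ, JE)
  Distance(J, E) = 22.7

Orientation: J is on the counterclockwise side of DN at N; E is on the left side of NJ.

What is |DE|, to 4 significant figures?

78.13

∠DNJ = 136.1°, so NJ runs at 15.6° + (180° − 136.1°) = 59.50° from the x-axis; with |NJ| = 42.9, J = N + 42.9·(cos 59.50°, sin 59.50°) = (67.91, 49.85). The perpendicularity gives JE at right angles to NJ; with |JE| = 22.7 on the left of NJ, E = J + 22.7·(-0.8616, 0.5075) = (48.35, 61.37). Then |DE| = |E − D| = 78.13.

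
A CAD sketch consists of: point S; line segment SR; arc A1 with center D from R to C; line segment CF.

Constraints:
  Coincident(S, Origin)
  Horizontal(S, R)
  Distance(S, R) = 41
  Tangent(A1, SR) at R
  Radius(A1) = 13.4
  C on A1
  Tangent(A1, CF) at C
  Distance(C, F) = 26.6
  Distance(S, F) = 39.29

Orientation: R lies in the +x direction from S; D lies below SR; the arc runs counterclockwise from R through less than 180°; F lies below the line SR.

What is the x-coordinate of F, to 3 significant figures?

19.6

Checks: S = (0.00, 0.00) ✓; |DC| = 13.40 ✓; ∠(DC, CF) = 90.00° ✓; |CF| = 26.60 ✓; |SF| = 39.29 ✓.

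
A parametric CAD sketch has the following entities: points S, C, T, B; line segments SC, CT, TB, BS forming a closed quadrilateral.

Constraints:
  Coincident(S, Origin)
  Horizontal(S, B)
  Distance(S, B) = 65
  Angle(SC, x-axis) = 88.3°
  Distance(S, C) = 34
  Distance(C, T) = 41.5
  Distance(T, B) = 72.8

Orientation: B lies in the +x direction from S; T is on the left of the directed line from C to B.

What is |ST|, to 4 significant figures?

70.44

Checks: |CT| = 41.50 ✓; |TB| = 72.80 ✓.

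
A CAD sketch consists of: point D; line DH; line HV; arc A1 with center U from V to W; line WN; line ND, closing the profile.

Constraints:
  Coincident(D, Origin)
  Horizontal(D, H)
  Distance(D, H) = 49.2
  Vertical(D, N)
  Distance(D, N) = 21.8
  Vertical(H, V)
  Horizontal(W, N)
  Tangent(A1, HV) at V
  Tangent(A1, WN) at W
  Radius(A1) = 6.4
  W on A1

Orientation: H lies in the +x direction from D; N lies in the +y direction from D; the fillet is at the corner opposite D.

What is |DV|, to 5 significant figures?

51.554

The virtual corner opposite D is at (49.200, 21.800). A1 meets HV tangentially, so UV is at right angles to HV and since A1 is tangent to WN there, UW ⟂ WN, with radius 6.4, so the center U sits 6.4 in from both sides at U = (42.800, 15.400). That places the tangent points at V = (49.200, 15.400) on HV and W = (42.800, 21.800) on WN. Then |DV| = |V − D| = 51.554.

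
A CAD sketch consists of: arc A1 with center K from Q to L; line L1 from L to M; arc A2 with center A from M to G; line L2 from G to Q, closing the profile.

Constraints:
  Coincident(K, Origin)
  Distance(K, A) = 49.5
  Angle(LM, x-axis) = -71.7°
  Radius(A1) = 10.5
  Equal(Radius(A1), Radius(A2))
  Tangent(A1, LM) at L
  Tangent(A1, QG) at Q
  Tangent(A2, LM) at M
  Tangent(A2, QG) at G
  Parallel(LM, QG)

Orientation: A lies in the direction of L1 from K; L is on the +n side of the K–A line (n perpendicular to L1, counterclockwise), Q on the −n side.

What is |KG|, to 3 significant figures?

50.6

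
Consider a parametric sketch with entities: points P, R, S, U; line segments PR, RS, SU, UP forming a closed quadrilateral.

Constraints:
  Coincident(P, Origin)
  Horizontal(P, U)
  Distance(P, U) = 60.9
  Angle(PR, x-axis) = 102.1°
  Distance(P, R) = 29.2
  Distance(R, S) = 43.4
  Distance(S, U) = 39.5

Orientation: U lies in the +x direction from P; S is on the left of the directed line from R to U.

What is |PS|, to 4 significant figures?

48.78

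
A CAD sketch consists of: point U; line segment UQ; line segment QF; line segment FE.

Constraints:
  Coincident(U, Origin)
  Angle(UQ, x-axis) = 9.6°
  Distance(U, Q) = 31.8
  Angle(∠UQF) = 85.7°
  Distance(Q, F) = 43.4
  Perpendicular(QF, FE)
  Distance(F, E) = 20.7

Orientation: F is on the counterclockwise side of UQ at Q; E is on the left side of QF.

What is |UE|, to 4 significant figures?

42.47

U is at the origin; UQ runs at 9.6° with length 31.8, so Q = 31.8·(cos 9.6°, sin 9.6°) = (31.35, 5.303). ∠UQF = 85.7°, so QF runs at 9.6° + (180° − 85.7°) = 103.9° from the x-axis; with |QF| = 43.4, F = Q + 43.4·(cos 103.9°, sin 103.9°) = (20.93, 47.43). QF ⟂ FE; with |FE| = 20.7 on the left of QF, E = F + 20.7·(-0.9707, -0.2402) = (0.8349, 42.46). Then |UE| = |E − U| = 42.47.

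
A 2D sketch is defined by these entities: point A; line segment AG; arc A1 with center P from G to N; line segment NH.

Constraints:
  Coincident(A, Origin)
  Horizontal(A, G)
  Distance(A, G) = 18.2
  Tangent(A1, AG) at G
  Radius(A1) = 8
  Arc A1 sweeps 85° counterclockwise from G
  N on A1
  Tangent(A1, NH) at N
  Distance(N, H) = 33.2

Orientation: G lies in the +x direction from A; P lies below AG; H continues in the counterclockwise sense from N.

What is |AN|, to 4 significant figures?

12.57

A is at the origin; A and G share the same y with |AG| = 18.2 and G on the +x side, so G = (18.20, 0.000). Tangency of A1 to AG means the radius PG is perpendicular to AG, so P = G + (0, -8) = (18.20, -8.000). On A1, G sits at bearing 90° from P; an 85° counterclockwise sweep puts N at bearing 175°, so N = P + 8.0·(cos 175°, sin 175°) = (10.23, -7.303). Then |AN| = |N − A| = 12.57.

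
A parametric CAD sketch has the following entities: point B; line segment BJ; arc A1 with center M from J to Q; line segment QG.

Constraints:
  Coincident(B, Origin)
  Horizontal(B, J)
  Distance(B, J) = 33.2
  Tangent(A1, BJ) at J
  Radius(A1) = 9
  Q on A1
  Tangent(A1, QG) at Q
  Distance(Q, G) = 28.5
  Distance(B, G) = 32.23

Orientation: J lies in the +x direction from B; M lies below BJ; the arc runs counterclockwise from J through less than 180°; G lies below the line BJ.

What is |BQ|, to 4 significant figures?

25.70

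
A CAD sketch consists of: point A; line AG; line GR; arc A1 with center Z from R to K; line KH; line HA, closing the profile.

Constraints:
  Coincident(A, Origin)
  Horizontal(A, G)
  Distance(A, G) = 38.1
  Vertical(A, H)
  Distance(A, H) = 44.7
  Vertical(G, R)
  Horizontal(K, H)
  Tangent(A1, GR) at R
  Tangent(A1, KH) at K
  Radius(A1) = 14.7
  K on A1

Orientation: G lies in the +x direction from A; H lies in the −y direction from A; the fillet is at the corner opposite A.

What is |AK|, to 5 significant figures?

50.454

The virtual corner opposite A is at (38.100, -44.700). Tangency of A1 to GR means the radius ZR is perpendicular to GR and the tangent condition forces ZK to be normal to KH, with radius 14.7, so the center Z sits 14.7 in from both sides at Z = (23.400, -30.000). That places the tangent points at R = (38.100, -30.000) on GR and K = (23.400, -44.700) on KH. Then |AK| = |K − A| = 50.454.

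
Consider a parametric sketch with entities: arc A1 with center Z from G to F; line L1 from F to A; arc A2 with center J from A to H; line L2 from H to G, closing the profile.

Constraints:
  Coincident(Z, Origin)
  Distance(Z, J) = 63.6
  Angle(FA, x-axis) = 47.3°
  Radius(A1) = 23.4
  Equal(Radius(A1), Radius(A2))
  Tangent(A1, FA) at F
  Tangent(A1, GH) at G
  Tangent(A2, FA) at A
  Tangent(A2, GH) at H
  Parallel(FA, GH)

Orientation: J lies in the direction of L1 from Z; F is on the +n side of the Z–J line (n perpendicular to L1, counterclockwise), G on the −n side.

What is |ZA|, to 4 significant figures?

67.77

Tangency of A1 to both parallel lines with radius 23.4 puts F and G at Z ± 23.4·n: F = (-17.20, 15.87), G = (17.20, -15.87). Equal radii place A and H the same way about J: A = J + 23.4·n = (25.93, 62.61), H = J − 23.4·n = (60.33, 30.87). Then |ZA| = |A − Z| = 67.77.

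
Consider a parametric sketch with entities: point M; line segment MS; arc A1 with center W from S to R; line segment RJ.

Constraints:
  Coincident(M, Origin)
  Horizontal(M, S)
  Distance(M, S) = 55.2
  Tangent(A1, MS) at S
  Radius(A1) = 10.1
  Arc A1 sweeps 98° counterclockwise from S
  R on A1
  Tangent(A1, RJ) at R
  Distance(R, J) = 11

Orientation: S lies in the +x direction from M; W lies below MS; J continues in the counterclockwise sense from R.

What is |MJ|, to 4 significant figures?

51.82

On A1, S sits at bearing 90° from W; a 98° counterclockwise sweep puts R at bearing 188°, so R = W + 10.1·(cos 188°, sin 188°) = (45.20, -11.51). Since A1 is tangent to RJ there, WR ⟂ RJ, so RJ runs along (−sin 188°, cos 188°); with |RJ| = 11.0, J = (46.73, -22.40). Then |MJ| = |J − M| = 51.82.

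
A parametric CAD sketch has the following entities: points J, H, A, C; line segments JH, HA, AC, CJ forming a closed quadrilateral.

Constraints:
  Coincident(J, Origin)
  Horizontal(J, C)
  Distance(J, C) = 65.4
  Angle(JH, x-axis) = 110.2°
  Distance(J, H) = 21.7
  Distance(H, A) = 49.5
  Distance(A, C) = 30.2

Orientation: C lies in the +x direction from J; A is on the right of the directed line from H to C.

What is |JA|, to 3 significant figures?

35.7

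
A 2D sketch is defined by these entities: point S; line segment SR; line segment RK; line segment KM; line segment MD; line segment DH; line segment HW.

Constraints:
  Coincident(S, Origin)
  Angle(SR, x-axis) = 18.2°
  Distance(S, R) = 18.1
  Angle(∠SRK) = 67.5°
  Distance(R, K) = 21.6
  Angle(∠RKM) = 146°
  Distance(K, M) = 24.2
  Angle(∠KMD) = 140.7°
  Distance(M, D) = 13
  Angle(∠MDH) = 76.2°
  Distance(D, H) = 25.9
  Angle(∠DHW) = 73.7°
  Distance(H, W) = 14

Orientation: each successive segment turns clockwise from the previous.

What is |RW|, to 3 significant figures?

26.6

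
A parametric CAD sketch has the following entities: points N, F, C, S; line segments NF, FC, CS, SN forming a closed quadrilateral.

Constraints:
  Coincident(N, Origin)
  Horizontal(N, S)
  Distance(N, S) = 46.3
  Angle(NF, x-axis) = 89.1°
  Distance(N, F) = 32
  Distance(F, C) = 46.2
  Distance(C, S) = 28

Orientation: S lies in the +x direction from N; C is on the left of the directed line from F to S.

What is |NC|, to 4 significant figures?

54.30

N is at the origin; N and S share the same y with |NS| = 46.3 and S in +x, so S = (46.3, 0). NF runs at 89.1° with |NF| = 32.0, so F = (0.5026, 32.00). C is determined by |FC| = 46.2 and |CS| = 28.0 together: it lies at the intersection of circle(F, 46.2) and circle(S, 28.0). With |FS| = 55.87, the foot of the radical line on FS is 40.02 from F and the perpendicular offset is √(46.2² − 40.02²) = 23.08. Taking the left-of-FS solution: C = (46.53, 28.00).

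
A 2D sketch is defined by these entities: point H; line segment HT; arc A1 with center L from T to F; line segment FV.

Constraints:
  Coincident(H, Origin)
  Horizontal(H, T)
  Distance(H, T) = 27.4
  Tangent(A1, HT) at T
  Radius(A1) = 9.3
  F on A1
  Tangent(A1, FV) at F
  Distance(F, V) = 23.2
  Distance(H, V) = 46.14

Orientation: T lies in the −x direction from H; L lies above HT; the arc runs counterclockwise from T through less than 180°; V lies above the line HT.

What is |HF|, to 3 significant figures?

23.9

H is at the origin; HT is horizontal with |HT| = 27.4 and T on the −x side, so T = (-27.4, 0.00). Since A1 is tangent to HT there, LT ⟂ HT, so L = T + (0, 9.3) = (-27.4, 9.30). Since LF ⟂ FV (tangency), |LV| = √(9.3² + 23.2²) = 25.0 regardless of where F sits on A1. So V lies on both circle(H, 46.14) and circle(L, 25.0); the above-HT intersection is V = (-31.2, 34.0). F is the foot of the tangent from V: F = (-19.4, 14.0).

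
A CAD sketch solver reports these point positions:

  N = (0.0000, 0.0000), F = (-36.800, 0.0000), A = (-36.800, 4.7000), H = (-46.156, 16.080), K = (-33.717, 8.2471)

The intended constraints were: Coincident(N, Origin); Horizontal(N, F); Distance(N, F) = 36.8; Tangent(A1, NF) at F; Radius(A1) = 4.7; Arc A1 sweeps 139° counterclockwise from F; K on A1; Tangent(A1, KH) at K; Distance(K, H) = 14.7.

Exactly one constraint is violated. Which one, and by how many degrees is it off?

Tangent(A1, KH) at K — off by 8.80°.

N = (0.00, 0.00) ✓; N.y = 0.00, F.y = 0.00 ✓; |NF| = 36.80 ✓; ∠(AF, FN) = 90.00° ✓; |AF| = 4.700 ✓; bearing(A→K) − bearing(A→F) = 139.0° ✓; |AK| = 4.700 ✓; ∠(AK, KH) = 81.20° ✗; |KH| = 14.70 ✓.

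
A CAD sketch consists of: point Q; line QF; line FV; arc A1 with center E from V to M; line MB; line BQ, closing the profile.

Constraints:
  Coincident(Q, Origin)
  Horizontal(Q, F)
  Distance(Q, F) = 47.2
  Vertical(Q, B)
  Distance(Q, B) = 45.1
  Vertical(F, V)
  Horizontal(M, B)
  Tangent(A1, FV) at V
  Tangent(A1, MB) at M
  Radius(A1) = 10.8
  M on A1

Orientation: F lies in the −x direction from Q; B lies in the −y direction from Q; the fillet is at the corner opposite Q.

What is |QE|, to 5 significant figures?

50.014

Q is at the origin; Q and F share the same y with |QF| = 47.2 and F on the −x side, so F = (-47.200, 0.0000). QB is vertical with |QB| = 45.1 and B on the −y side, so B = (0.0000, -45.100). The virtual corner opposite Q is at (-47.200, -45.100). Since A1 is tangent to FV there, EV ⟂ FV and since A1 is tangent to MB there, EM ⟂ MB, with radius 10.8, so the center E sits 10.8 in from both sides at E = (-36.400, -34.300). Then |QE| = |E − Q| = 50.014.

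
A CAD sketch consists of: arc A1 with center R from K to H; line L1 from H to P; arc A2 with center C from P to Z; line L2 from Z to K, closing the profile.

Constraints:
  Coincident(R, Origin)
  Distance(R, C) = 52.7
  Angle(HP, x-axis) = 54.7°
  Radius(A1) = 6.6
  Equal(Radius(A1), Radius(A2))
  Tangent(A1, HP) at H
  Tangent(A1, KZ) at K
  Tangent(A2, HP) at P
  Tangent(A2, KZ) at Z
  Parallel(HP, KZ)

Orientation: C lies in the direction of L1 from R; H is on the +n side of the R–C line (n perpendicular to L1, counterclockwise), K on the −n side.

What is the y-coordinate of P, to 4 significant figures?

46.82

The slot axis is L1's direction at 54.7°, so u = (cos 54.7°, sin 54.7°) = (0.5779, 0.8161) and n = (−sin 54.7°, cos 54.7°) = (-0.8161, 0.5779). R is at the origin and C lies 52.7 along u from R, so C = 52.7·u = (30.45, 43.01). Tangency of A1 to both parallel lines with radius 6.6 puts H and K at R ± 6.6·n: H = (-5.387, 3.814), K = (5.387, -3.814). Equal radii place P and Z the same way about C: P = C + 6.6·n = (25.07, 46.82), Z = C − 6.6·n = (35.84, 39.20). So P.y = 46.82.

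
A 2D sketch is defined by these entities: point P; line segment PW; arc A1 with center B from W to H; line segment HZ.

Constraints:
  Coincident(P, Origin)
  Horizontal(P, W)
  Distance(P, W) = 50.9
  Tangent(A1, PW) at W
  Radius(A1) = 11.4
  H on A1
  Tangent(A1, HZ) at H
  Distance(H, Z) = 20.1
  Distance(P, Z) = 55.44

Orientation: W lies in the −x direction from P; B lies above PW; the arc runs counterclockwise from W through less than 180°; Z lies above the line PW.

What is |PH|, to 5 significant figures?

42.132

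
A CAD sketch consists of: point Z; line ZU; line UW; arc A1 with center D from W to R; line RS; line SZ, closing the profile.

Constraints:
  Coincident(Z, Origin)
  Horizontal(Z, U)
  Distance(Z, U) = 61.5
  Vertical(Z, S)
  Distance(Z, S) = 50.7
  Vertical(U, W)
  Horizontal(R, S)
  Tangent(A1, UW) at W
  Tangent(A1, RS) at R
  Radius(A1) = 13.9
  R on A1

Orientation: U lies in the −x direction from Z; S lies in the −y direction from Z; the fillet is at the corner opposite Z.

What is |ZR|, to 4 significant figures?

69.54

The virtual corner opposite Z is at (-61.50, -50.70). The tangent condition forces DW to be normal to UW and since A1 is tangent to RS there, DR ⟂ RS, with radius 13.9, so the center D sits 13.9 in from both sides at D = (-47.60, -36.80). That places the tangent points at W = (-61.50, -36.80) on UW and R = (-47.60, -50.70) on RS. Then |ZR| = |R − Z| = 69.54.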